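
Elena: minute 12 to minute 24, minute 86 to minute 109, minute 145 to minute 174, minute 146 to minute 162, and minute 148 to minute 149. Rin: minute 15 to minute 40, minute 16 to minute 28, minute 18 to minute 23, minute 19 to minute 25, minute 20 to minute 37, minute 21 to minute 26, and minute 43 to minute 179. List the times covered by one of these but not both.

minute 12 to minute 15, minute 24 to minute 40, minute 43 to minute 86, minute 109 to minute 145, minute 174 to minute 179

Merge the first list: minute 12 to minute 24, minute 86 to minute 109, minute 145 to minute 174.
Merge the second list: minute 15 to minute 40, minute 43 to minute 179.
A \ B = minute 12 to minute 15.
B \ A = minute 24 to minute 40, minute 43 to minute 86, minute 109 to minute 145, minute 174 to minute 179.
Union of the two gives the symmetric difference.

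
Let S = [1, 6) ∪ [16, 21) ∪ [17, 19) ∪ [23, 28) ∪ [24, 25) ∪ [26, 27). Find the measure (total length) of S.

15

Merged: [1, 6), [16, 21), [23, 28).
Lengths: 5 + 5 + 5 = 15.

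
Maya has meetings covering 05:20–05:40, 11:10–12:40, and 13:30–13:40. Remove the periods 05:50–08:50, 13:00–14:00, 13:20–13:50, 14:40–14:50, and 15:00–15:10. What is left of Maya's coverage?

05:20-05:40, 11:10-12:40

B, merged: 05:50-08:50, 13:00-14:00, 14:40-14:50, 15:00-15:10.
05:20-05:40: nothing removed.
11:10-12:40: nothing removed.
13:30-13:40: entirely removed.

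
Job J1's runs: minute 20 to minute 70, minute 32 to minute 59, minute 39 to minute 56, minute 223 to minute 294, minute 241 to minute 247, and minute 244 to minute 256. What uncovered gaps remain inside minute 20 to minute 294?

The merged coverage is minute 20 to minute 70, minute 223 to minute 294.
Complement within minute 20 to minute 294: minute 70 to minute 223.

minute 70 to minute 223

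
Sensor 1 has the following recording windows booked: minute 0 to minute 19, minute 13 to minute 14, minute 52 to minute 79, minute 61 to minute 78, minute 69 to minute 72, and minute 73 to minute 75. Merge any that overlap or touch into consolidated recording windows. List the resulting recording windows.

minute 13 to minute 14 overlaps/touches minute 0 to minute 19 → extend to minute 0 to minute 19.
minute 52 to minute 79 is disjoint → start new block.
minute 61 to minute 78 overlaps/touches minute 52 to minute 79 → extend to minute 52 to minute 79.
minute 69 to minute 72 overlaps/touches minute 52 to minute 79 → extend to minute 52 to minute 79.
minute 73 to minute 75 overlaps/touches minute 52 to minute 79 → extend to minute 52 to minute 79.

minute 0 to minute 19, minute 52 to minute 79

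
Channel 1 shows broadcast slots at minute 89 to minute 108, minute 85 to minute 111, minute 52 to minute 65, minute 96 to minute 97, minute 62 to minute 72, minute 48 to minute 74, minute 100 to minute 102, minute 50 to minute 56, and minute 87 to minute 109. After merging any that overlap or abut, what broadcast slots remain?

Sort by start: minute 48 to minute 74, minute 50 to minute 56, minute 52 to minute 65, minute 62 to minute 72, minute 85 to minute 111, minute 87 to minute 109, minute 89 to minute 108, minute 96 to minute 97, minute 100 to minute 102.
minute 50 to minute 56 overlaps/touches minute 48 to minute 74 → extend to minute 48 to minute 74.
minute 52 to minute 65 overlaps/touches minute 48 to minute 74 → extend to minute 48 to minute 74.
minute 62 to minute 72 overlaps/touches minute 48 to minute 74 → extend to minute 48 to minute 74.
minute 85 to minute 111 is disjoint → start new block.
minute 87 to minute 109 overlaps/touches minute 85 to minute 111 → extend to minute 85 to minute 111.
minute 89 to minute 108 overlaps/touches minute 85 to minute 111 → extend to minute 85 to minute 111.
minute 96 to minute 97 overlaps/touches minute 85 to minute 111 → extend to minute 85 to minute 111.
minute 100 to minute 102 overlaps/touches minute 85 to minute 111 → extend to minute 85 to minute 111.

minute 48 to minute 74, minute 85 to minute 111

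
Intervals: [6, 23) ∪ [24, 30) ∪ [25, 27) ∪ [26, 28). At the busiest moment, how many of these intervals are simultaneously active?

3

Sweep endpoints in order; track running count of active intervals.
Peak of 3 reached at 26.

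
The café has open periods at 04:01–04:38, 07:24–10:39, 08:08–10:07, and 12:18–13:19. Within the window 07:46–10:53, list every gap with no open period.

10:39–10:53

Covered (merged): 04:01–04:38, 07:24–10:39, 12:18–13:19.
Complement within 07:46–10:53: 10:39–10:53.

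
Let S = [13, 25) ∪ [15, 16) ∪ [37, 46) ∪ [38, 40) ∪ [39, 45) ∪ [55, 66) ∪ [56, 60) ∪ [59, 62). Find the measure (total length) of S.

Merged: [13, 25), [37, 46), [55, 66).
Lengths: 12 + 9 + 11 = 32.

32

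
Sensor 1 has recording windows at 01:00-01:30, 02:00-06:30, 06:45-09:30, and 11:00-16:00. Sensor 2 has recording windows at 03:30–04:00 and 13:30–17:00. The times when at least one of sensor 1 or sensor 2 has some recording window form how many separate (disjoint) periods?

4

A ∪ B = 01:00–01:30, 02:00–06:30, 06:45–09:30, 11:00–17:00.
That is 4 disjoint pieces.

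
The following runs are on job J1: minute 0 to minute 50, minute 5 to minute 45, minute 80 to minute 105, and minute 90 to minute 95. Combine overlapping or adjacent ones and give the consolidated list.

minute 5 to minute 45 overlaps/touches minute 0 to minute 50 → extend to minute 0 to minute 50.
minute 80 to minute 105 is disjoint → start new block.
minute 90 to minute 95 overlaps/touches minute 80 to minute 105 → extend to minute 80 to minute 105.

minute 0 to minute 50, minute 80 to minute 105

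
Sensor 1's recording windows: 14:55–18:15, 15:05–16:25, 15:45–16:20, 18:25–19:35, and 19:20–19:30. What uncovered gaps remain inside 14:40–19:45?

The merged coverage is 14:55-18:15, 18:25-19:35.
Uncovered inside 14:40-19:45: 14:40-14:55, 18:15-18:25, 19:35-19:45.

14:40-14:55, 18:15-18:25, 19:35-19:45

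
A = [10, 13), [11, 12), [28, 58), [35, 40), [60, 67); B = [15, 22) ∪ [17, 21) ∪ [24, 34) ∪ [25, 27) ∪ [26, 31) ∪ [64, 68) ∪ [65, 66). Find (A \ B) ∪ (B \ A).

A, merged: [10, 13), [28, 58), [60, 67).
B, merged: [15, 22), [24, 34), [64, 68).
A but not B: [10, 13), [34, 58), [60, 64).
B but not A: [15, 22), [24, 28), [67, 68).
Combining gives A △ B.

[10, 13) ∪ [15, 22) ∪ [24, 28) ∪ [34, 58) ∪ [60, 64) ∪ [67, 68)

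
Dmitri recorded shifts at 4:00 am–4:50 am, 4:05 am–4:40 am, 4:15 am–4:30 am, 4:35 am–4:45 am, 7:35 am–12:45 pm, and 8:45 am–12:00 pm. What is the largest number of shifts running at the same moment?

3

Walk the sorted start/end points keeping a running depth.
The depth first hits 3 at 4:15 am.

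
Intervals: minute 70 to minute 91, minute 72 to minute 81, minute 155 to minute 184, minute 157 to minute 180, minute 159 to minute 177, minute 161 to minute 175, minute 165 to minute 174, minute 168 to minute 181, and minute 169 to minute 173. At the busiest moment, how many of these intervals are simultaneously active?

Sweep endpoints in order; track running count of active intervals.
Peak of 7 reached at minute 169.

7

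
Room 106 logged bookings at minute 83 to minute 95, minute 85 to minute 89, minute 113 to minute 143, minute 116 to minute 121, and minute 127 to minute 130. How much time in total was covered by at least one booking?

42 minutes

Merged: minute 83 to minute 95, minute 113 to minute 143.
Lengths: 12 minutes + 30 minutes = 42 minutes.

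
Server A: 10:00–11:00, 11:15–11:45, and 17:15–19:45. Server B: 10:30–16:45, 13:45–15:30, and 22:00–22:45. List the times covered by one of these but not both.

B, merged: 10:30–16:45, 22:00–22:45.
A \ B = 10:00–10:30, 17:15–19:45.
B \ A = 11:00–11:15, 11:45–16:45, 22:00–22:45.
Union of the two gives the symmetric difference.

10:00–10:30, 11:00–11:15, 11:45–16:45, 17:15–19:45, 22:00–22:45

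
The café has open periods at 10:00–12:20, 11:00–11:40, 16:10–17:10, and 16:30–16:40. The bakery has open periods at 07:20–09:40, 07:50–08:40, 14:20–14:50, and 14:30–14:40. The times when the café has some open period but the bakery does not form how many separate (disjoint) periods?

2

A, merged: 10:00-12:20, 16:10-17:10.
B, merged: 07:20-09:40, 14:20-14:50.
A \ B = 10:00-12:20, 16:10-17:10.
That is 2 disjoint pieces.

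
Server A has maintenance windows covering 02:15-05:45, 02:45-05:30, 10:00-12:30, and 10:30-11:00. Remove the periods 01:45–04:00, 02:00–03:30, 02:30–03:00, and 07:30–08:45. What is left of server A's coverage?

Merge the first list: 02:15–05:45, 10:00–12:30.
Merge the second list: 01:45–04:00, 07:30–08:45.
02:15–05:45 with B removed leaves 04:00–05:45.
10:00–12:30 is untouched.

04:00–05:45, 10:00–12:30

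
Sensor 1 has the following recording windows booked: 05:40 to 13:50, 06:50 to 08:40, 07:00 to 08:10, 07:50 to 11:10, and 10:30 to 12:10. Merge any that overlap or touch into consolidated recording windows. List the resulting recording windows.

05:40–13:50

06:50–08:40 overlaps/touches 05:40–13:50 → extend to 05:40–13:50.
07:00–08:10 overlaps/touches 05:40–13:50 → extend to 05:40–13:50.
07:50–11:10 overlaps/touches 05:40–13:50 → extend to 05:40–13:50.
10:30–12:10 overlaps/touches 05:40–13:50 → extend to 05:40–13:50.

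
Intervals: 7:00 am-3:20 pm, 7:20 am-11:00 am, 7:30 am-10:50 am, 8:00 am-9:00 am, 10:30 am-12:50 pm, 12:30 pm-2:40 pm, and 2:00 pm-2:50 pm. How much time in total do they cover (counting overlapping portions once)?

8 h 20 min

Merged: 7:00 am-3:20 pm.
Length: 8 h 20 min.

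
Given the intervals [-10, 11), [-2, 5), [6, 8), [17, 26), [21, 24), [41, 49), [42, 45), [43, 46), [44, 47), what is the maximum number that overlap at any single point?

Sweep endpoints in order; track running count of active intervals.
Peak of 4 reached at 44.

4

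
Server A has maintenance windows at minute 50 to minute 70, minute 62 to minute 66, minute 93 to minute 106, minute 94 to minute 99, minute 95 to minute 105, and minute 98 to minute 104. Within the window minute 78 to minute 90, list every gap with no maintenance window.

minute 78 to minute 90

The merged coverage is minute 50 to minute 70, minute 93 to minute 106.
Uncovered inside minute 78 to minute 90: minute 78 to minute 90.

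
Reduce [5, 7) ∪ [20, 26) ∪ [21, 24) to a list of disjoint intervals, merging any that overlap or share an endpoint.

[5, 7) ∪ [20, 26)

[20, 26) is disjoint → start new block.
[21, 24) overlaps/touches [20, 26) → extend to [20, 26).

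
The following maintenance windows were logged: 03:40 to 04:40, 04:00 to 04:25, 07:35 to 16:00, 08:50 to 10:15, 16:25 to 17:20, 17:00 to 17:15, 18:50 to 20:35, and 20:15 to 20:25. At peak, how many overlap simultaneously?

2

At 04:00, 2 of the intervals are simultaneously active.
No point has more.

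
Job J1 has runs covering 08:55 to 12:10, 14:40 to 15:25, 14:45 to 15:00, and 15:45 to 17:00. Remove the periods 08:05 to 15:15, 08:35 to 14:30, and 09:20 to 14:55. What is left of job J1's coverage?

15:15–15:25, 15:45–17:00

A, merged: 08:55–12:10, 14:40–15:25, 15:45–17:00.
B, merged: 08:05–15:15.
08:55–12:10 lies entirely inside B → drops out.
14:40–15:25 with B removed leaves 15:15–15:25.
15:45–17:00 is untouched.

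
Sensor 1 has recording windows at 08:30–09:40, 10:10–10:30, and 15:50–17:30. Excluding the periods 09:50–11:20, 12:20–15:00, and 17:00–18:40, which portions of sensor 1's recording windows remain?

08:30–09:40, 15:50–17:00

08:30–09:40: nothing removed.
10:10–10:30: entirely removed.
15:50–17:30 \ B = 15:50–17:00.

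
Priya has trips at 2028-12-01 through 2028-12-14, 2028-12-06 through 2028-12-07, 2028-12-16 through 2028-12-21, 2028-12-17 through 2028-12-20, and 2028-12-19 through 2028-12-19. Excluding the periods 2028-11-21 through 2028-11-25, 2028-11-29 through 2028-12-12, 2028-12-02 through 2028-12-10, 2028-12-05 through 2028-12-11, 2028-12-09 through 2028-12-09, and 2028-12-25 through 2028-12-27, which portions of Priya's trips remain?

2028-12-13 through 2028-12-14, 2028-12-16 through 2028-12-21

Merge the first list: 2028-12-01 through 2028-12-14, 2028-12-16 through 2028-12-21.
Merge the second list: 2028-11-21 through 2028-11-25, 2028-11-29 through 2028-12-12, 2028-12-25 through 2028-12-27.
2028-12-01 through 2028-12-14 minus B → 2028-12-13 through 2028-12-14.
2028-12-16 through 2028-12-21: no B overlap → unchanged.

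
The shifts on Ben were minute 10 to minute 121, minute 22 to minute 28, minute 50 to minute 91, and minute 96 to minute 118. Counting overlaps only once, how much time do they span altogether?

Merged: minute 10 to minute 121.
Length: 111 minutes.

111 minutes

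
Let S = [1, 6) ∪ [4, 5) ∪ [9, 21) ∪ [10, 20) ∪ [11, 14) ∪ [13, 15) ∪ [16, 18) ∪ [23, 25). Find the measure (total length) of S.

Merged: [1, 6), [9, 21), [23, 25).
Lengths: 5 + 12 + 2 = 19.

19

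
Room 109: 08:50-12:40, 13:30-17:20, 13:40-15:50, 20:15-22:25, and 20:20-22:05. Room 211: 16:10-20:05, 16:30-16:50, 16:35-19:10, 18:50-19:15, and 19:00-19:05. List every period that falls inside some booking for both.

A, merged: 08:50–12:40, 13:30–17:20, 20:15–22:25.
B, merged: 16:10–20:05.
08:50–12:40 meets no B interval.
13:30–17:20 ∩ B → 16:10–17:20.
20:15–22:25 meets no B interval.

16:10–17:20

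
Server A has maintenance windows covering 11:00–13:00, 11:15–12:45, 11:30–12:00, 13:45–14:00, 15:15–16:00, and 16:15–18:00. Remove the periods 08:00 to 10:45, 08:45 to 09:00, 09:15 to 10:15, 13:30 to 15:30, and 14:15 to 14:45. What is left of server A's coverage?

Merge the first list: 11:00–13:00, 13:45–14:00, 15:15–16:00, 16:15–18:00.
Merge the second list: 08:00–10:45, 13:30–15:30.
11:00–13:00: nothing removed.
13:45–14:00: entirely removed.
15:15–16:00 \ B = 15:30–16:00.
16:15–18:00: nothing removed.

11:00–13:00, 15:30–16:00, 16:15–18:00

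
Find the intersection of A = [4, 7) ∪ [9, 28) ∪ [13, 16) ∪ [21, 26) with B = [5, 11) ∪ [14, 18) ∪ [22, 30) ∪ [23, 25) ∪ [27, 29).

A, merged: [4, 7), [9, 28).
B, merged: [5, 11), [14, 18), [22, 30).
[4, 7) overlaps B on [5, 7).
[9, 28) overlaps B on [9, 11), [14, 18), [22, 28).

[5, 7) ∪ [9, 11) ∪ [14, 18) ∪ [22, 28)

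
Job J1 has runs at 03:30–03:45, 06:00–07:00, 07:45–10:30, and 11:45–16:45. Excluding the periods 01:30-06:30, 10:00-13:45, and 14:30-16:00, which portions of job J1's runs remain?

03:30-03:45: entirely removed.
06:00-07:00 \ B = 06:30-07:00.
07:45-10:30 \ B = 07:45-10:00.
11:45-16:45 \ B = 13:45-14:30, 16:00-16:45.

06:30-07:00, 07:45-10:00, 13:45-14:30, 16:00-16:45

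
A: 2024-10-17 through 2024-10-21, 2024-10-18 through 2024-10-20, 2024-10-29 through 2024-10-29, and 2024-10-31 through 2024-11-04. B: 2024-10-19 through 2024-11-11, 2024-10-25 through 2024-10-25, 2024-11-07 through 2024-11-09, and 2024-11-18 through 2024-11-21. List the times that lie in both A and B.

2024-10-19 through 2024-10-21, 2024-10-29 through 2024-10-29, 2024-10-31 through 2024-11-04

First set merges to 2024-10-17 through 2024-10-21, 2024-10-29 through 2024-10-29, 2024-10-31 through 2024-11-04.
Second set merges to 2024-10-19 through 2024-11-11, 2024-11-18 through 2024-11-21.
2024-10-17 through 2024-10-21 ∩ B → 2024-10-19 through 2024-10-21.
2024-10-29 through 2024-10-29 ∩ B → 2024-10-29 through 2024-10-29.
2024-10-31 through 2024-11-04 ∩ B → 2024-10-31 through 2024-11-04.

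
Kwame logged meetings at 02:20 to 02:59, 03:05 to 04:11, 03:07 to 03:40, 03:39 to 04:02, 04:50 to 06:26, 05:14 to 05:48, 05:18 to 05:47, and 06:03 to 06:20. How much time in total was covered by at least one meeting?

3 h 21 min

Merged: 02:20–02:59, 03:05–04:11, 04:50–06:26.
Lengths: 39 min + 1 h 6 min + 1 h 36 min = 3 h 21 min.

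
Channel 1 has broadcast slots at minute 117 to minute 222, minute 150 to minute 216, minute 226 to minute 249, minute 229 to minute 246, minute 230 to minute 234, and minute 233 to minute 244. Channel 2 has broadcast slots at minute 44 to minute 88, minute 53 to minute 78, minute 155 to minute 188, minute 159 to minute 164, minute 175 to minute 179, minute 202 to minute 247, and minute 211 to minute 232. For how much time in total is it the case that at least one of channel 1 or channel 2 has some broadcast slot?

176 minutes

First set merges to minute 117 to minute 222, minute 226 to minute 249.
Second set merges to minute 44 to minute 88, minute 155 to minute 188, minute 202 to minute 247.
A ∪ B = minute 44 to minute 88, minute 117 to minute 249.
Total: 44 minutes + 132 minutes = 176 minutes.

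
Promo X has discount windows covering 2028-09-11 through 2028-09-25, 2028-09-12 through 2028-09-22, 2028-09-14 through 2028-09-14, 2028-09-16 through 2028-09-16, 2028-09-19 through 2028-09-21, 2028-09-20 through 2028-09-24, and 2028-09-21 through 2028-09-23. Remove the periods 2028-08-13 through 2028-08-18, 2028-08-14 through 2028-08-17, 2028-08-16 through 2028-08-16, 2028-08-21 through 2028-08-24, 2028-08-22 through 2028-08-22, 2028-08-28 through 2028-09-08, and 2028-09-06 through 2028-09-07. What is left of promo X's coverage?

First set merges to 2028-09-11 through 2028-09-25.
Second set merges to 2028-08-13 through 2028-08-18, 2028-08-21 through 2028-08-24, 2028-08-28 through 2028-09-08.
2028-09-11 through 2028-09-25: no B overlap → unchanged.

2028-09-11 through 2028-09-25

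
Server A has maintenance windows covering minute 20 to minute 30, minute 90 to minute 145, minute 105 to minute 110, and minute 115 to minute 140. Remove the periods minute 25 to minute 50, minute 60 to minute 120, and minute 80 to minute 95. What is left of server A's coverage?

Merge the first list: minute 20 to minute 30, minute 90 to minute 145.
Merge the second list: minute 25 to minute 50, minute 60 to minute 120.
minute 20 to minute 30 \ B = minute 20 to minute 25.
minute 90 to minute 145 \ B = minute 120 to minute 145.

minute 20 to minute 25, minute 120 to minute 145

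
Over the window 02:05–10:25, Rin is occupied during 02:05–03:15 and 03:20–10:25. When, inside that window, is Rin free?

The merged coverage is 02:05–03:15, 03:20–10:25.
Complement within 02:05–10:25: 03:15–03:20.

03:15–03:20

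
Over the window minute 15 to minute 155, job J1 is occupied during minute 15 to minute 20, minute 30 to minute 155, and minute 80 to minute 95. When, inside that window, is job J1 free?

Covered (merged): minute 15 to minute 20, minute 30 to minute 155.
Uncovered inside minute 15 to minute 155: minute 20 to minute 30.

minute 20 to minute 30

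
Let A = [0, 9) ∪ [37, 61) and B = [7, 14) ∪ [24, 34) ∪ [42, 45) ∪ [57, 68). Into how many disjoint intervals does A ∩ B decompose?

A ∩ B = [7, 9), [42, 45), [57, 61).
That is 3 disjoint pieces.

3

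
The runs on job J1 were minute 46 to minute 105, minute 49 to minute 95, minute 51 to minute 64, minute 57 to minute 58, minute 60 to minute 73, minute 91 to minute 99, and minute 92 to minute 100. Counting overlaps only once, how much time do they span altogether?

Merged: minute 46 to minute 105.
Length: 59 minutes.

59 minutes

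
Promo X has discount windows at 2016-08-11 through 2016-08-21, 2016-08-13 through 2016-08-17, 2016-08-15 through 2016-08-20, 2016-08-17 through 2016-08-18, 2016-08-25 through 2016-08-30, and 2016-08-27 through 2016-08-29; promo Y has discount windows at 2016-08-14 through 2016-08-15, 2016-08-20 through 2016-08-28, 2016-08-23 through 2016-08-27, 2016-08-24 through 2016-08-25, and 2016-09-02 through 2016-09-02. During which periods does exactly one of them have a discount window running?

First set merges to 2016-08-11 through 2016-08-21, 2016-08-25 through 2016-08-30.
Second set merges to 2016-08-14 through 2016-08-15, 2016-08-20 through 2016-08-28, 2016-09-02 through 2016-09-02.
Only in the first: 2016-08-11 through 2016-08-13, 2016-08-16 through 2016-08-19, 2016-08-29 through 2016-08-30.
Only in the second: 2016-08-22 through 2016-08-24, 2016-09-02 through 2016-09-02.
Together these are the periods covered by exactly one.

2016-08-11 through 2016-08-13, 2016-08-16 through 2016-08-19, 2016-08-22 through 2016-08-24, 2016-08-29 through 2016-08-30, 2016-09-02 through 2016-09-02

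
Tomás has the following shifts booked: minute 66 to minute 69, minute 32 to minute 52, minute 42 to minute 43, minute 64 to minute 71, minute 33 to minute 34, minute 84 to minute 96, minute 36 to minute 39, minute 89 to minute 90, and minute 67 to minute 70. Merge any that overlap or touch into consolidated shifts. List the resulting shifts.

Sort by start: minute 32 to minute 52, minute 33 to minute 34, minute 36 to minute 39, minute 42 to minute 43, minute 64 to minute 71, minute 66 to minute 69, minute 67 to minute 70, minute 84 to minute 96, minute 89 to minute 90.
minute 33 to minute 34 overlaps/touches minute 32 to minute 52 → extend to minute 32 to minute 52.
minute 36 to minute 39 overlaps/touches minute 32 to minute 52 → extend to minute 32 to minute 52.
minute 42 to minute 43 overlaps/touches minute 32 to minute 52 → extend to minute 32 to minute 52.
minute 64 to minute 71 is disjoint → start new block.
minute 66 to minute 69 overlaps/touches minute 64 to minute 71 → extend to minute 64 to minute 71.
minute 67 to minute 70 overlaps/touches minute 64 to minute 71 → extend to minute 64 to minute 71.
minute 84 to minute 96 is disjoint → start new block.
minute 89 to minute 90 overlaps/touches minute 84 to minute 96 → extend to minute 84 to minute 96.

minute 32 to minute 52, minute 64 to minute 71, minute 84 to minute 96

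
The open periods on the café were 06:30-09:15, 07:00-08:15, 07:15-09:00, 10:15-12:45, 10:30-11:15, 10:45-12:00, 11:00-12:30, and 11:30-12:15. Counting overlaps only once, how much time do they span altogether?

5 h 15 min

Merged: 06:30–09:15, 10:15–12:45.
Lengths: 2 h 45 min + 2 h 30 min = 5 h 15 min.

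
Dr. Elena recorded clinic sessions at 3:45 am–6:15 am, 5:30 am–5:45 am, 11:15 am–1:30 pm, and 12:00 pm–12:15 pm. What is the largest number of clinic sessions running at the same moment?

Walk the sorted start/end points keeping a running depth.
The depth first hits 2 at 5:30 am.

2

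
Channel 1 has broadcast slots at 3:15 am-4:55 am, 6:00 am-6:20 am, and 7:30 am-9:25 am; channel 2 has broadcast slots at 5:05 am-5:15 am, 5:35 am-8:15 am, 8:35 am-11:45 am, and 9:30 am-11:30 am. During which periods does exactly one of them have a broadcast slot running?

Merge the second list: 5:05 am–5:15 am, 5:35 am–8:15 am, 8:35 am–11:45 am.
A but not B: 3:15 am–4:55 am, 8:15 am–8:35 am.
B but not A: 5:05 am–5:15 am, 5:35 am–6:00 am, 6:20 am–7:30 am, 9:25 am–11:45 am.
Combining gives A △ B.

3:15 am–4:55 am, 5:05 am–5:15 am, 5:35 am–6:00 am, 6:20 am–7:30 am, 8:15 am–8:35 am, 9:25 am–11:45 am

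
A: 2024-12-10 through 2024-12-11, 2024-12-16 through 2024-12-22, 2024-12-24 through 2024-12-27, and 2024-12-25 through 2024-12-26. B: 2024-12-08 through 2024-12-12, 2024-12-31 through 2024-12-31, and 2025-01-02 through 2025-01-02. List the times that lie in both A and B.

2024-12-10 through 2024-12-11

Merge the first list: 2024-12-10 through 2024-12-11, 2024-12-16 through 2024-12-22, 2024-12-24 through 2024-12-27.
2024-12-10 through 2024-12-11 overlaps B on 2024-12-10 through 2024-12-11.
2024-12-16 through 2024-12-22 falls entirely outside B.
2024-12-24 through 2024-12-27 falls entirely outside B.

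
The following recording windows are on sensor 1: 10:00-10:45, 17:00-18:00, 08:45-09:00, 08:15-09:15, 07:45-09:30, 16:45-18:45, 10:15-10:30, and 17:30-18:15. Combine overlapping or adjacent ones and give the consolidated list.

Sort by start: 07:45-09:30, 08:15-09:15, 08:45-09:00, 10:00-10:45, 10:15-10:30, 16:45-18:45, 17:00-18:00, 17:30-18:15.
08:15-09:15 overlaps/touches 07:45-09:30 → extend to 07:45-09:30.
08:45-09:00 overlaps/touches 07:45-09:30 → extend to 07:45-09:30.
10:00-10:45 is disjoint → start new block.
10:15-10:30 overlaps/touches 10:00-10:45 → extend to 10:00-10:45.
16:45-18:45 is disjoint → start new block.
17:00-18:00 overlaps/touches 16:45-18:45 → extend to 16:45-18:45.
17:30-18:15 overlaps/touches 16:45-18:45 → extend to 16:45-18:45.

07:45-09:30, 10:00-10:45, 16:45-18:45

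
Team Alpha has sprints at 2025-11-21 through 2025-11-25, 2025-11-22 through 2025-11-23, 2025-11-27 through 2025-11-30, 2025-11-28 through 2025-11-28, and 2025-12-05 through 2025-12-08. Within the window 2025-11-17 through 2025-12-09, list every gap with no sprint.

After merging, the occupied span is 2025-11-21 through 2025-11-25, 2025-11-27 through 2025-11-30, 2025-12-05 through 2025-12-08.
Gaps within 2025-11-17 through 2025-12-09: 2025-11-17 through 2025-11-20, 2025-11-26 through 2025-11-26, 2025-12-01 through 2025-12-04, 2025-12-09 through 2025-12-09.

2025-11-17 through 2025-11-20, 2025-11-26 through 2025-11-26, 2025-12-01 through 2025-12-04, 2025-12-09 through 2025-12-09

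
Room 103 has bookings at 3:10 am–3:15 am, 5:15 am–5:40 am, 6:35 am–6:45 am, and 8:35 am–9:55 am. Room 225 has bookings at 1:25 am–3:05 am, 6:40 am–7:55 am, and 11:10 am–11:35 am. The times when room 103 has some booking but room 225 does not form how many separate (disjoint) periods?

4

A \ B = 3:10 am–3:15 am, 5:15 am–5:40 am, 6:35 am–6:40 am, 8:35 am–9:55 am.
That is 4 disjoint pieces.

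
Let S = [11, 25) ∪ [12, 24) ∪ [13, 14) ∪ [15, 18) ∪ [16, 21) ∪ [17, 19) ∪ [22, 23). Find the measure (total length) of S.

14

Merged: [11, 25).
Length: 14.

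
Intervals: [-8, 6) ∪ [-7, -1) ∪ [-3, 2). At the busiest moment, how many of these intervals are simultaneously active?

3

Sweep endpoints in order; track running count of active intervals.
Peak of 3 reached at -3.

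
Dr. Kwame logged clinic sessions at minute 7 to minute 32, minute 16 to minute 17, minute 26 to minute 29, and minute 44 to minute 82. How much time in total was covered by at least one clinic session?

Merged: minute 7 to minute 32, minute 44 to minute 82.
Lengths: 25 minutes + 38 minutes = 63 minutes.

63 minutes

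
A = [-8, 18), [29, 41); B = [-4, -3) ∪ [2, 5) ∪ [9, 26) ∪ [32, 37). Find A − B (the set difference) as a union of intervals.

[-8, -4) ∪ [-3, 2) ∪ [5, 9) ∪ [29, 32) ∪ [37, 41)

[-8, 18) with B removed leaves [-8, -4), [-3, 2), [5, 9).
[29, 41) with B removed leaves [29, 32), [37, 41).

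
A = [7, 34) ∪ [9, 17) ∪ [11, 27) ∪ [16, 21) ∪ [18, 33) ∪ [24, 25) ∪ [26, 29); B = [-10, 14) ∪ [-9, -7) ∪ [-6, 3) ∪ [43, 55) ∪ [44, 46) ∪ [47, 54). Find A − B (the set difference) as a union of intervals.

[14, 34)

Merge the first list: [7, 34).
Merge the second list: [-10, 14), [43, 55).
[7, 34) \ B = [14, 34).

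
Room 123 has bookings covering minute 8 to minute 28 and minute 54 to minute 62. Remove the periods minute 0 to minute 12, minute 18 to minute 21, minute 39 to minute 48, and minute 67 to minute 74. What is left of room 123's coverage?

minute 8 to minute 28 with B removed leaves minute 12 to minute 18, minute 21 to minute 28.
minute 54 to minute 62 is untouched.

minute 12 to minute 18, minute 21 to minute 28, minute 54 to minute 62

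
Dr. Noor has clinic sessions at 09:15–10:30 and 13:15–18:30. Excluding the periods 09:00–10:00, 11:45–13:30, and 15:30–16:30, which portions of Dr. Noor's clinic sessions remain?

10:00–10:30, 13:30–15:30, 16:30–18:30

09:15–10:30 with B removed leaves 10:00–10:30.
13:15–18:30 with B removed leaves 13:30–15:30, 16:30–18:30.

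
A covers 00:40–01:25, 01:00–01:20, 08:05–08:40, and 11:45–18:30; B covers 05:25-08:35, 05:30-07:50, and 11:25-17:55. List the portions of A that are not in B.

A, merged: 00:40–01:25, 08:05–08:40, 11:45–18:30.
B, merged: 05:25–08:35, 11:25–17:55.
00:40–01:25: nothing removed.
08:05–08:40 \ B = 08:35–08:40.
11:45–18:30 \ B = 17:55–18:30.

00:40–01:25, 08:35–08:40, 17:55–18:30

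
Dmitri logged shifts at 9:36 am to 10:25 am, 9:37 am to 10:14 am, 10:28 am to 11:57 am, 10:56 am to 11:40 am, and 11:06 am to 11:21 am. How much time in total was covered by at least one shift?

2 h 18 min

Merged: 9:36 am–10:25 am, 10:28 am–11:57 am.
Lengths: 49 min + 1 h 29 min = 2 h 18 min.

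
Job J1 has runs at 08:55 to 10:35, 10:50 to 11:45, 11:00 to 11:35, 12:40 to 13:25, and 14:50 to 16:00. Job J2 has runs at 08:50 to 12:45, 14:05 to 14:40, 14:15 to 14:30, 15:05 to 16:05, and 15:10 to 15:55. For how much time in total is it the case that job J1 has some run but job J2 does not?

55 min

First set merges to 08:55–10:35, 10:50–11:45, 12:40–13:25, 14:50–16:00.
Second set merges to 08:50–12:45, 14:05–14:40, 15:05–16:05.
A \ B = 12:45–13:25, 14:50–15:05.
Total: 40 min + 15 min = 55 min.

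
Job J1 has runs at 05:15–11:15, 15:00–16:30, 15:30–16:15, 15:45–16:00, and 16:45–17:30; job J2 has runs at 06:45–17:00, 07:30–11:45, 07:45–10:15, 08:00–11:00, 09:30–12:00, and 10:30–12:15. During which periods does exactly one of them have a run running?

Merge the first list: 05:15-11:15, 15:00-16:30, 16:45-17:30.
Merge the second list: 06:45-17:00.
Only in the first: 05:15-06:45, 17:00-17:30.
Only in the second: 11:15-15:00, 16:30-16:45.
Together these are the periods covered by exactly one.

05:15-06:45, 11:15-15:00, 16:30-16:45, 17:00-17:30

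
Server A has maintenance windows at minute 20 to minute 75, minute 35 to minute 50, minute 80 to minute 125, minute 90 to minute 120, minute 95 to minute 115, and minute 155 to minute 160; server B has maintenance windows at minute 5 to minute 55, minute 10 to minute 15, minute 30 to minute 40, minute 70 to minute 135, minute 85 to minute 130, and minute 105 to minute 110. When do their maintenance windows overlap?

A, merged: minute 20 to minute 75, minute 80 to minute 125, minute 155 to minute 160.
B, merged: minute 5 to minute 55, minute 70 to minute 135.
minute 20 to minute 75 meets the second set on minute 20 to minute 55, minute 70 to minute 75.
minute 80 to minute 125 meets the second set on minute 80 to minute 125.
minute 155 to minute 160: no overlap with the second set.

minute 20 to minute 55, minute 70 to minute 75, minute 80 to minute 125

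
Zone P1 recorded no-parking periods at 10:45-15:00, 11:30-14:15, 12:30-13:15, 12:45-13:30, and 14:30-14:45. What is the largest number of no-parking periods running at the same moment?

Walk the sorted start/end points keeping a running depth.
The depth first hits 4 at 12:45.

4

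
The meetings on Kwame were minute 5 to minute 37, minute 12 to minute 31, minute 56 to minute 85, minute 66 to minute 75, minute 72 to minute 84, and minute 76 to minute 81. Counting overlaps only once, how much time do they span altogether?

61 minutes

Merged: minute 5 to minute 37, minute 56 to minute 85.
Lengths: 32 minutes + 29 minutes = 61 minutes.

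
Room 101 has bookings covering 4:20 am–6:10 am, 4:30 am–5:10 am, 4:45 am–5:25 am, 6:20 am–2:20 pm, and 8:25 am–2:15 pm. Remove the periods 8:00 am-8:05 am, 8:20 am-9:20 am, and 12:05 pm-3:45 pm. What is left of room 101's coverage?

4:20 am–6:10 am, 6:20 am–8:00 am, 8:05 am–8:20 am, 9:20 am–12:05 pm

A, merged: 4:20 am–6:10 am, 6:20 am–2:20 pm.
4:20 am–6:10 am: no B overlap → unchanged.
6:20 am–2:20 pm minus B → 6:20 am–8:00 am, 8:05 am–8:20 am, 9:20 am–12:05 pm.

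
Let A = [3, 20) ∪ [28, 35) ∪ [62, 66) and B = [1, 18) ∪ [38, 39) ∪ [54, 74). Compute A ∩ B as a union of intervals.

[3, 18) ∪ [62, 66)

[3, 20) meets the second set on [3, 18).
[28, 35): no overlap with the second set.
[62, 66) meets the second set on [62, 66).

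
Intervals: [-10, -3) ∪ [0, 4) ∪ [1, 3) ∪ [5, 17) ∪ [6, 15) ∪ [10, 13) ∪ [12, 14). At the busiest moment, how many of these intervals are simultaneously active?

Sweep endpoints in order; track running count of active intervals.
Peak of 4 reached at 12.

4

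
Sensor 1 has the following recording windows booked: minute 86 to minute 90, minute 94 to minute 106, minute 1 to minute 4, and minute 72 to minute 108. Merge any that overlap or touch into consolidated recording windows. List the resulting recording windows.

Sort by start: minute 1 to minute 4, minute 72 to minute 108, minute 86 to minute 90, minute 94 to minute 106.
minute 72 to minute 108 is disjoint → start new block.
minute 86 to minute 90 overlaps/touches minute 72 to minute 108 → extend to minute 72 to minute 108.
minute 94 to minute 106 overlaps/touches minute 72 to minute 108 → extend to minute 72 to minute 108.

minute 1 to minute 4, minute 72 to minute 108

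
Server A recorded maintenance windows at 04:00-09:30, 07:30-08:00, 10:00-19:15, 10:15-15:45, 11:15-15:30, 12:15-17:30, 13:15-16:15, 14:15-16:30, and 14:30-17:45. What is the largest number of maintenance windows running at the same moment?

Sweep endpoints in order; track running count of active intervals.
Peak of 7 reached at 14:30.

7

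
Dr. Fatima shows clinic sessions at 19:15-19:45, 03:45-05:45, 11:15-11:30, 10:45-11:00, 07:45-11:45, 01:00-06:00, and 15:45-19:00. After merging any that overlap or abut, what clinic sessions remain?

01:00–06:00, 07:45–11:45, 15:45–19:00, 19:15–19:45

Sort by start: 01:00–06:00, 03:45–05:45, 07:45–11:45, 10:45–11:00, 11:15–11:30, 15:45–19:00, 19:15–19:45.
03:45–05:45 overlaps/touches 01:00–06:00 → extend to 01:00–06:00.
07:45–11:45 is disjoint → start new block.
10:45–11:00 overlaps/touches 07:45–11:45 → extend to 07:45–11:45.
11:15–11:30 overlaps/touches 07:45–11:45 → extend to 07:45–11:45.
15:45–19:00 is disjoint → start new block.
19:15–19:45 is disjoint → start new block.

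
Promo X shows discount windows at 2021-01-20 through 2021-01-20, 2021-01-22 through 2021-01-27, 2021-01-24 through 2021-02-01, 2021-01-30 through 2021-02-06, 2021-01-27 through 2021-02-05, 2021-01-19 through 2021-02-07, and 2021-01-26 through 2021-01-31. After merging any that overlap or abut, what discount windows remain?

Sort by start: 2021-01-19 through 2021-02-07, 2021-01-20 through 2021-01-20, 2021-01-22 through 2021-01-27, 2021-01-24 through 2021-02-01, 2021-01-26 through 2021-01-31, 2021-01-27 through 2021-02-05, 2021-01-30 through 2021-02-06.
2021-01-20 through 2021-01-20 overlaps/touches 2021-01-19 through 2021-02-07 → extend to 2021-01-19 through 2021-02-07.
2021-01-22 through 2021-01-27 overlaps/touches 2021-01-19 through 2021-02-07 → extend to 2021-01-19 through 2021-02-07.
2021-01-24 through 2021-02-01 overlaps/touches 2021-01-19 through 2021-02-07 → extend to 2021-01-19 through 2021-02-07.
2021-01-26 through 2021-01-31 overlaps/touches 2021-01-19 through 2021-02-07 → extend to 2021-01-19 through 2021-02-07.
2021-01-27 through 2021-02-05 overlaps/touches 2021-01-19 through 2021-02-07 → extend to 2021-01-19 through 2021-02-07.
2021-01-30 through 2021-02-06 overlaps/touches 2021-01-19 through 2021-02-07 → extend to 2021-01-19 through 2021-02-07.

2021-01-19 through 2021-02-07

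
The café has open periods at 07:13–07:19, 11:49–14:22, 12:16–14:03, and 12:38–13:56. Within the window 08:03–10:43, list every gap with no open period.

08:03-10:43

Covered (merged): 07:13-07:19, 11:49-14:22.
Gaps within 08:03-10:43: 08:03-10:43.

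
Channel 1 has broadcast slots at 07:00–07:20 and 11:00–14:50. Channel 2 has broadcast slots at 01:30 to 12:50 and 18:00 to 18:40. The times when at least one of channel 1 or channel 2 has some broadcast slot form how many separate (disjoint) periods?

A ∪ B = 01:30–14:50, 18:00–18:40.
That is 2 disjoint pieces.

2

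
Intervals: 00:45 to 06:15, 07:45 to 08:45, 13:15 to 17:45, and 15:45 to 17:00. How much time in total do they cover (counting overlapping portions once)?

Merged: 00:45-06:15, 07:45-08:45, 13:15-17:45.
Lengths: 5 h 30 min + 1 h + 4 h 30 min = 11 h.

11 h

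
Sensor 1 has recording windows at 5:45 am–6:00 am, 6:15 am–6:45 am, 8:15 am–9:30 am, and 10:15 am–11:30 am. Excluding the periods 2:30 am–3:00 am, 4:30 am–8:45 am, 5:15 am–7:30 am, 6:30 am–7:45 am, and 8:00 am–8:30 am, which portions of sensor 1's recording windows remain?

B, merged: 2:30 am–3:00 am, 4:30 am–8:45 am.
5:45 am–6:00 am lies entirely inside B → drops out.
6:15 am–6:45 am lies entirely inside B → drops out.
8:15 am–9:30 am with B removed leaves 8:45 am–9:30 am.
10:15 am–11:30 am is untouched.

8:45 am–9:30 am, 10:15 am–11:30 am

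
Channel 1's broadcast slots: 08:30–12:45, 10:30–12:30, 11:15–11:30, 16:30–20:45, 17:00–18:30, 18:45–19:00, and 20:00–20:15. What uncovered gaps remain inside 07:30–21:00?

07:30–08:30, 12:45–16:30, 20:45–21:00

Covered (merged): 08:30–12:45, 16:30–20:45.
Complement within 07:30–21:00: 07:30–08:30, 12:45–16:30, 20:45–21:00.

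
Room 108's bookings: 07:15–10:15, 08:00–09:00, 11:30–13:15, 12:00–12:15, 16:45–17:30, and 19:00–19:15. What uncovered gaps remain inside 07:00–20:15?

07:00–07:15, 10:15–11:30, 13:15–16:45, 17:30–19:00, 19:15–20:15

Covered (merged): 07:15–10:15, 11:30–13:15, 16:45–17:30, 19:00–19:15.
Uncovered inside 07:00–20:15: 07:00–07:15, 10:15–11:30, 13:15–16:45, 17:30–19:00, 19:15–20:15.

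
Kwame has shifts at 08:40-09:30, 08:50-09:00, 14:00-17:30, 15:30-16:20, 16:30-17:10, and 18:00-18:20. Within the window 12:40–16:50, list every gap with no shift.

Covered (merged): 08:40-09:30, 14:00-17:30, 18:00-18:20.
Gaps within 12:40-16:50: 12:40-14:00.

12:40-14:00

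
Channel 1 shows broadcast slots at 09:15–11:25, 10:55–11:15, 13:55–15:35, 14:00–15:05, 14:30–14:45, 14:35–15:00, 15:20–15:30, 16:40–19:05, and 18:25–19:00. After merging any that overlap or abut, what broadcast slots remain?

09:15-11:25, 13:55-15:35, 16:40-19:05

10:55-11:15 overlaps/touches 09:15-11:25 → extend to 09:15-11:25.
13:55-15:35 is disjoint → start new block.
14:00-15:05 overlaps/touches 13:55-15:35 → extend to 13:55-15:35.
14:30-14:45 overlaps/touches 13:55-15:35 → extend to 13:55-15:35.
14:35-15:00 overlaps/touches 13:55-15:35 → extend to 13:55-15:35.
15:20-15:30 overlaps/touches 13:55-15:35 → extend to 13:55-15:35.
16:40-19:05 is disjoint → start new block.
18:25-19:00 overlaps/touches 16:40-19:05 → extend to 16:40-19:05.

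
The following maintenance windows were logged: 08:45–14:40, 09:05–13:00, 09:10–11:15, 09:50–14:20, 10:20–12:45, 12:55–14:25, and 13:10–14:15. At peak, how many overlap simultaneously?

5

Sweep endpoints in order; track running count of active intervals.
Peak of 5 reached at 10:20.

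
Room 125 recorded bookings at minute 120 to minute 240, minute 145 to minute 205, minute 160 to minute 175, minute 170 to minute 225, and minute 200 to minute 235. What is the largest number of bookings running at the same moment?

Sweep endpoints in order; track running count of active intervals.
Peak of 4 reached at minute 170.

4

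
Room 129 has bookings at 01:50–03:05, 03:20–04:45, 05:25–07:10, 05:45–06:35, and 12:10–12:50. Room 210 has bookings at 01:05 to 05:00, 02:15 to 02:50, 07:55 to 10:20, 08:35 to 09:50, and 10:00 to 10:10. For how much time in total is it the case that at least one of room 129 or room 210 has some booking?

8 h 45 min

A, merged: 01:50-03:05, 03:20-04:45, 05:25-07:10, 12:10-12:50.
B, merged: 01:05-05:00, 07:55-10:20.
A ∪ B = 01:05-05:00, 05:25-07:10, 07:55-10:20, 12:10-12:50.
Total: 3 h 55 min + 1 h 45 min + 2 h 25 min + 40 min = 8 h 45 min.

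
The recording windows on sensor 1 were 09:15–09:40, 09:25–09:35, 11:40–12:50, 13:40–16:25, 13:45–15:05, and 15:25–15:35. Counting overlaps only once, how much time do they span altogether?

Merged: 09:15–09:40, 11:40–12:50, 13:40–16:25.
Lengths: 25 min + 1 h 10 min + 2 h 45 min = 4 h 20 min.

4 h 20 min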